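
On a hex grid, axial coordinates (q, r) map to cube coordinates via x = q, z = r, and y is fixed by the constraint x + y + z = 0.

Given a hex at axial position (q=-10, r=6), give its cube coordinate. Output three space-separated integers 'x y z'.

Answer: -10 4 6

Derivation:
x = q = -10
z = r = 6
y = -x - z = -(-10) - (6) = 4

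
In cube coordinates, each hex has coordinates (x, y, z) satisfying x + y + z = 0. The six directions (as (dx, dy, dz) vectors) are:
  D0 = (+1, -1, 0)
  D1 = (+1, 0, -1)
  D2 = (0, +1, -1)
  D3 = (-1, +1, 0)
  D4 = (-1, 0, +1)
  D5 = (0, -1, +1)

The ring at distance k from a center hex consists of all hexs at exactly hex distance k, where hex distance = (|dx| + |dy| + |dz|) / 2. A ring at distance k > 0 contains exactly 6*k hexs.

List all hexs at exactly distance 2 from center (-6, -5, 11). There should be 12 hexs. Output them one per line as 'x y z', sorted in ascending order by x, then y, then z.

Walk ring at distance 2 from (-6, -5, 11):
Start at center + D4*2 = (-8, -5, 13)
  hex 0: (-8, -5, 13)
  hex 1: (-7, -6, 13)
  hex 2: (-6, -7, 13)
  hex 3: (-5, -7, 12)
  hex 4: (-4, -7, 11)
  hex 5: (-4, -6, 10)
  hex 6: (-4, -5, 9)
  hex 7: (-5, -4, 9)
  hex 8: (-6, -3, 9)
  hex 9: (-7, -3, 10)
  hex 10: (-8, -3, 11)
  hex 11: (-8, -4, 12)
Sorted: 12 hexes.

Answer: -8 -5 13
-8 -4 12
-8 -3 11
-7 -6 13
-7 -3 10
-6 -7 13
-6 -3 9
-5 -7 12
-5 -4 9
-4 -7 11
-4 -6 10
-4 -5 9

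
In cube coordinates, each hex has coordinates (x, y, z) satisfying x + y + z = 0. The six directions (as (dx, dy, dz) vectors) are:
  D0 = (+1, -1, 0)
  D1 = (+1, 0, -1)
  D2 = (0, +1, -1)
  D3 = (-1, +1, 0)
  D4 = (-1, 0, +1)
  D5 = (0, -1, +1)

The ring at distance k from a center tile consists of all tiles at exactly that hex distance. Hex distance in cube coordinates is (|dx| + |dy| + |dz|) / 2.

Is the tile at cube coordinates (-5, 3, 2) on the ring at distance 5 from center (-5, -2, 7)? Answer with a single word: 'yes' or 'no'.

|px - cx| = |-5 - (-5)| = 0
|py - cy| = |3 - (-2)| = 5
|pz - cz| = |2 - 7| = 5
distance = (0+5+5)/2 = 10/2 = 5
radius = 5; distance == radius -> yes

Answer: yes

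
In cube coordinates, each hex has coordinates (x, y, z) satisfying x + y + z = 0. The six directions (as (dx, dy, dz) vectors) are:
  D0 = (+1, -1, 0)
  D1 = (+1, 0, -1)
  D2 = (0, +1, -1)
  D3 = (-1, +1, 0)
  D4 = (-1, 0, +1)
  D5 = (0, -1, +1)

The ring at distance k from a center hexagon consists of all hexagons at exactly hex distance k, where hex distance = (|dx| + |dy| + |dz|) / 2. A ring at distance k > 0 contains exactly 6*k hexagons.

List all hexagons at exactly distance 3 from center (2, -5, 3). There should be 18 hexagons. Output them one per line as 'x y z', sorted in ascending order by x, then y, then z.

Walk ring at distance 3 from (2, -5, 3):
Start at center + D4*3 = (-1, -5, 6)
  hex 0: (-1, -5, 6)
  hex 1: (0, -6, 6)
  hex 2: (1, -7, 6)
  hex 3: (2, -8, 6)
  hex 4: (3, -8, 5)
  hex 5: (4, -8, 4)
  hex 6: (5, -8, 3)
  hex 7: (5, -7, 2)
  hex 8: (5, -6, 1)
  hex 9: (5, -5, 0)
  hex 10: (4, -4, 0)
  hex 11: (3, -3, 0)
  hex 12: (2, -2, 0)
  hex 13: (1, -2, 1)
  hex 14: (0, -2, 2)
  hex 15: (-1, -2, 3)
  hex 16: (-1, -3, 4)
  hex 17: (-1, -4, 5)
Sorted: 18 hexes.

Answer: -1 -5 6
-1 -4 5
-1 -3 4
-1 -2 3
0 -6 6
0 -2 2
1 -7 6
1 -2 1
2 -8 6
2 -2 0
3 -8 5
3 -3 0
4 -8 4
4 -4 0
5 -8 3
5 -7 2
5 -6 1
5 -5 0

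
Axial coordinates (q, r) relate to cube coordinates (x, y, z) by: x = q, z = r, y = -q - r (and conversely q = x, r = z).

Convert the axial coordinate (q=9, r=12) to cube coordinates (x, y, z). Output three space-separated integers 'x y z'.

x = q = 9
z = r = 12
y = -x - z = -(9) - (12) = -21

Answer: 9 -21 12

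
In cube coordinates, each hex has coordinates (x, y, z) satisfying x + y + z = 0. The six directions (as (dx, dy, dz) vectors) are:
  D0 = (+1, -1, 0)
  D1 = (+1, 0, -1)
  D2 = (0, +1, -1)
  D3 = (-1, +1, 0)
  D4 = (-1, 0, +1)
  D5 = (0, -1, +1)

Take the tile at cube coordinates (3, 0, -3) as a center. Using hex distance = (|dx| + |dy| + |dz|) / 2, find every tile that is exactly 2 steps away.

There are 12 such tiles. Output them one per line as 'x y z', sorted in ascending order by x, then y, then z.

Walk ring at distance 2 from (3, 0, -3):
Start at center + D4*2 = (1, 0, -1)
  hex 0: (1, 0, -1)
  hex 1: (2, -1, -1)
  hex 2: (3, -2, -1)
  hex 3: (4, -2, -2)
  hex 4: (5, -2, -3)
  hex 5: (5, -1, -4)
  hex 6: (5, 0, -5)
  hex 7: (4, 1, -5)
  hex 8: (3, 2, -5)
  hex 9: (2, 2, -4)
  hex 10: (1, 2, -3)
  hex 11: (1, 1, -2)
Sorted: 12 hexes.

Answer: 1 0 -1
1 1 -2
1 2 -3
2 -1 -1
2 2 -4
3 -2 -1
3 2 -5
4 -2 -2
4 1 -5
5 -2 -3
5 -1 -4
5 0 -5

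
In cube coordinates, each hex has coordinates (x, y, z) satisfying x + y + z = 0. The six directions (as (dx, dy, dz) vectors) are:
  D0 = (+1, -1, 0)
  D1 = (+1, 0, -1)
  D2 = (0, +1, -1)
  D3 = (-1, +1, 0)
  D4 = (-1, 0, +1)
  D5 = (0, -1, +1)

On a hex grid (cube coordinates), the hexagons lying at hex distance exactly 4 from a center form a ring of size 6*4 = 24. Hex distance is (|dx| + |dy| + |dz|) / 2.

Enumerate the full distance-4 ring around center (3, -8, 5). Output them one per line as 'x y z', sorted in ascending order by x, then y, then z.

Answer: -1 -8 9
-1 -7 8
-1 -6 7
-1 -5 6
-1 -4 5
0 -9 9
0 -4 4
1 -10 9
1 -4 3
2 -11 9
2 -4 2
3 -12 9
3 -4 1
4 -12 8
4 -5 1
5 -12 7
5 -6 1
6 -12 6
6 -7 1
7 -12 5
7 -11 4
7 -10 3
7 -9 2
7 -8 1

Derivation:
Walk ring at distance 4 from (3, -8, 5):
Start at center + D4*4 = (-1, -8, 9)
  hex 0: (-1, -8, 9)
  hex 1: (0, -9, 9)
  hex 2: (1, -10, 9)
  hex 3: (2, -11, 9)
  hex 4: (3, -12, 9)
  hex 5: (4, -12, 8)
  hex 6: (5, -12, 7)
  hex 7: (6, -12, 6)
  hex 8: (7, -12, 5)
  hex 9: (7, -11, 4)
  hex 10: (7, -10, 3)
  hex 11: (7, -9, 2)
  hex 12: (7, -8, 1)
  hex 13: (6, -7, 1)
  hex 14: (5, -6, 1)
  hex 15: (4, -5, 1)
  hex 16: (3, -4, 1)
  hex 17: (2, -4, 2)
  hex 18: (1, -4, 3)
  hex 19: (0, -4, 4)
  hex 20: (-1, -4, 5)
  hex 21: (-1, -5, 6)
  hex 22: (-1, -6, 7)
  hex 23: (-1, -7, 8)
Sorted: 24 hexes.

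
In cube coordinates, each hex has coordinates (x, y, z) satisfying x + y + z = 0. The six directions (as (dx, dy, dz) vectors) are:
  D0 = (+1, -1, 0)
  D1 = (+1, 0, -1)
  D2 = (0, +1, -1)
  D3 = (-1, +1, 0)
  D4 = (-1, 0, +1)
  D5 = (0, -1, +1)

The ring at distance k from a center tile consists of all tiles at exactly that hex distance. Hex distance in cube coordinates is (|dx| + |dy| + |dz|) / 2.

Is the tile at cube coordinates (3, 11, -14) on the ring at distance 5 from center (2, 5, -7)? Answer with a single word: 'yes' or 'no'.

Answer: no

Derivation:
|px - cx| = |3 - 2| = 1
|py - cy| = |11 - 5| = 6
|pz - cz| = |-14 - (-7)| = 7
distance = (1+6+7)/2 = 14/2 = 7
radius = 5; distance != radius -> no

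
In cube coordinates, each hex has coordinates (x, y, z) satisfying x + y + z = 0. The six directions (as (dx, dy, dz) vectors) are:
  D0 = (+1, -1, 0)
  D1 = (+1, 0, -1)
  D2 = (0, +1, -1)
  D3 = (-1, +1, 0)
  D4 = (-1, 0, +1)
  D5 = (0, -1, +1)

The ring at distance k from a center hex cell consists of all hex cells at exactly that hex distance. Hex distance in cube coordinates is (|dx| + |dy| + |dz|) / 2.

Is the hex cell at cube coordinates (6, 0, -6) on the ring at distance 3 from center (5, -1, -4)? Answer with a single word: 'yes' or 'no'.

|px - cx| = |6 - 5| = 1
|py - cy| = |0 - (-1)| = 1
|pz - cz| = |-6 - (-4)| = 2
distance = (1+1+2)/2 = 4/2 = 2
radius = 3; distance != radius -> no

Answer: no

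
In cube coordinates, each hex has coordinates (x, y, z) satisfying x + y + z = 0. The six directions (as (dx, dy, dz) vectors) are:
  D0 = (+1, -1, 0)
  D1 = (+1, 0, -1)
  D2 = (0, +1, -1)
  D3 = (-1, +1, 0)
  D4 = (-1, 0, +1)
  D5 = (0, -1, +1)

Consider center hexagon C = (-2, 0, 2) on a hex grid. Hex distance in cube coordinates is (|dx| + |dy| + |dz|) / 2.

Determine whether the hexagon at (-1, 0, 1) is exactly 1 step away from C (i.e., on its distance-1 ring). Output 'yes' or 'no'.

Answer: yes

Derivation:
|px - cx| = |-1 - (-2)| = 1
|py - cy| = |0 - 0| = 0
|pz - cz| = |1 - 2| = 1
distance = (1+0+1)/2 = 2/2 = 1
radius = 1; distance == radius -> yes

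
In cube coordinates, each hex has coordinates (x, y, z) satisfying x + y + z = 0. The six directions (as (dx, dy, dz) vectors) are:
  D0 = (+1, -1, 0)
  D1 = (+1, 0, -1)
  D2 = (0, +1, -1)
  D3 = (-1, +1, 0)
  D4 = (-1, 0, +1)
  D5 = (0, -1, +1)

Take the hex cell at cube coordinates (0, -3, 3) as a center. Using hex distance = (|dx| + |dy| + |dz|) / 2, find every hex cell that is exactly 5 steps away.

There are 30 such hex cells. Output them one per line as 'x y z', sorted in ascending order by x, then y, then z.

Answer: -5 -3 8
-5 -2 7
-5 -1 6
-5 0 5
-5 1 4
-5 2 3
-4 -4 8
-4 2 2
-3 -5 8
-3 2 1
-2 -6 8
-2 2 0
-1 -7 8
-1 2 -1
0 -8 8
0 2 -2
1 -8 7
1 1 -2
2 -8 6
2 0 -2
3 -8 5
3 -1 -2
4 -8 4
4 -2 -2
5 -8 3
5 -7 2
5 -6 1
5 -5 0
5 -4 -1
5 -3 -2

Derivation:
Walk ring at distance 5 from (0, -3, 3):
Start at center + D4*5 = (-5, -3, 8)
  hex 0: (-5, -3, 8)
  hex 1: (-4, -4, 8)
  hex 2: (-3, -5, 8)
  hex 3: (-2, -6, 8)
  hex 4: (-1, -7, 8)
  hex 5: (0, -8, 8)
  hex 6: (1, -8, 7)
  hex 7: (2, -8, 6)
  hex 8: (3, -8, 5)
  hex 9: (4, -8, 4)
  hex 10: (5, -8, 3)
  hex 11: (5, -7, 2)
  hex 12: (5, -6, 1)
  hex 13: (5, -5, 0)
  hex 14: (5, -4, -1)
  hex 15: (5, -3, -2)
  hex 16: (4, -2, -2)
  hex 17: (3, -1, -2)
  hex 18: (2, 0, -2)
  hex 19: (1, 1, -2)
  hex 20: (0, 2, -2)
  hex 21: (-1, 2, -1)
  hex 22: (-2, 2, 0)
  hex 23: (-3, 2, 1)
  hex 24: (-4, 2, 2)
  hex 25: (-5, 2, 3)
  hex 26: (-5, 1, 4)
  hex 27: (-5, 0, 5)
  hex 28: (-5, -1, 6)
  hex 29: (-5, -2, 7)
Sorted: 30 hexes.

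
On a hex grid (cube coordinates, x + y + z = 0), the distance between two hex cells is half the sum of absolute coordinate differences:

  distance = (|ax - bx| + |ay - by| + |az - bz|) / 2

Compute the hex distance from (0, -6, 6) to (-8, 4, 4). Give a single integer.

Answer: 10

Derivation:
|ax - bx| = |0 - (-8)| = 8
|ay - by| = |-6 - 4| = 10
|az - bz| = |6 - 4| = 2
distance = (8 + 10 + 2) / 2 = 20 / 2 = 10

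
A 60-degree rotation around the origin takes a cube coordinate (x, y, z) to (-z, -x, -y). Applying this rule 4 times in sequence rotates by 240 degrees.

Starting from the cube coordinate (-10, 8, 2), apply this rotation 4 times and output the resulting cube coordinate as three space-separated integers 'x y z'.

Answer: 2 -10 8

Derivation:
Start: (-10, 8, 2)
Step 1: (-10, 8, 2) -> (-(2), -(-10), -(8)) = (-2, 10, -8)
Step 2: (-2, 10, -8) -> (-(-8), -(-2), -(10)) = (8, 2, -10)
Step 3: (8, 2, -10) -> (-(-10), -(8), -(2)) = (10, -8, -2)
Step 4: (10, -8, -2) -> (-(-2), -(10), -(-8)) = (2, -10, 8)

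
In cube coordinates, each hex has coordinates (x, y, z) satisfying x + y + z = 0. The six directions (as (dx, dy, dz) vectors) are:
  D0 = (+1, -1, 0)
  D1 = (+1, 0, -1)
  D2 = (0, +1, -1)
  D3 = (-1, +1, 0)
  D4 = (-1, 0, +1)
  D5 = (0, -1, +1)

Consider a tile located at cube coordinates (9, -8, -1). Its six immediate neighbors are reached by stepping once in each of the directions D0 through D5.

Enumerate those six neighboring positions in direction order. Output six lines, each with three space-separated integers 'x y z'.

Center: (9, -8, -1). Add each direction:
  D0: (9, -8, -1) + (1, -1, 0) = (10, -9, -1)
  D1: (9, -8, -1) + (1, 0, -1) = (10, -8, -2)
  D2: (9, -8, -1) + (0, 1, -1) = (9, -7, -2)
  D3: (9, -8, -1) + (-1, 1, 0) = (8, -7, -1)
  D4: (9, -8, -1) + (-1, 0, 1) = (8, -8, 0)
  D5: (9, -8, -1) + (0, -1, 1) = (9, -9, 0)

Answer: 10 -9 -1
10 -8 -2
9 -7 -2
8 -7 -1
8 -8 0
9 -9 0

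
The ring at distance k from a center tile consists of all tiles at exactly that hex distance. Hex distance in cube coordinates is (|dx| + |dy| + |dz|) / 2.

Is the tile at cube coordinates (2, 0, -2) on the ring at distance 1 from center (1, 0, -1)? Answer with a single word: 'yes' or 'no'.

|px - cx| = |2 - 1| = 1
|py - cy| = |0 - 0| = 0
|pz - cz| = |-2 - (-1)| = 1
distance = (1+0+1)/2 = 2/2 = 1
radius = 1; distance == radius -> yes

Answer: yes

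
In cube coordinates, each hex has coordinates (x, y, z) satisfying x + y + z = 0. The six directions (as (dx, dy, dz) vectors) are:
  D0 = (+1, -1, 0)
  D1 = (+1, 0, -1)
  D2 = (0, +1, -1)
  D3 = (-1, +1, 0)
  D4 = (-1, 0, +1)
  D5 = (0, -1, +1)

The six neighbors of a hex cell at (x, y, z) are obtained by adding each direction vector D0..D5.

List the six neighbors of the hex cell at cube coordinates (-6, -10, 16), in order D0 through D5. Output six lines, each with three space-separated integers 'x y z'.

Answer: -5 -11 16
-5 -10 15
-6 -9 15
-7 -9 16
-7 -10 17
-6 -11 17

Derivation:
Center: (-6, -10, 16). Add each direction:
  D0: (-6, -10, 16) + (1, -1, 0) = (-5, -11, 16)
  D1: (-6, -10, 16) + (1, 0, -1) = (-5, -10, 15)
  D2: (-6, -10, 16) + (0, 1, -1) = (-6, -9, 15)
  D3: (-6, -10, 16) + (-1, 1, 0) = (-7, -9, 16)
  D4: (-6, -10, 16) + (-1, 0, 1) = (-7, -10, 17)
  D5: (-6, -10, 16) + (0, -1, 1) = (-6, -11, 17)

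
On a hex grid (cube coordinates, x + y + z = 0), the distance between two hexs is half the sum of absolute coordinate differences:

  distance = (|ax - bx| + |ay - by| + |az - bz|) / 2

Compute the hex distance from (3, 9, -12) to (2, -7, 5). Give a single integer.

Answer: 17

Derivation:
|ax - bx| = |3 - 2| = 1
|ay - by| = |9 - (-7)| = 16
|az - bz| = |-12 - 5| = 17
distance = (1 + 16 + 17) / 2 = 34 / 2 = 17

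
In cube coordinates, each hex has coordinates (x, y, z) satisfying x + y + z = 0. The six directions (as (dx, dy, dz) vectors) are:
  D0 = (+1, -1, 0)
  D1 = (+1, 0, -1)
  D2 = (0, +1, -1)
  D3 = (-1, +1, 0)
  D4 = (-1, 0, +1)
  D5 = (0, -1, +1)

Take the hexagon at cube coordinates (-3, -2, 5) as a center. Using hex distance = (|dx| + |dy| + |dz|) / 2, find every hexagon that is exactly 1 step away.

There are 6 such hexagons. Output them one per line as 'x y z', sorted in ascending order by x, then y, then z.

Walk ring at distance 1 from (-3, -2, 5):
Start at center + D4*1 = (-4, -2, 6)
  hex 0: (-4, -2, 6)
  hex 1: (-3, -3, 6)
  hex 2: (-2, -3, 5)
  hex 3: (-2, -2, 4)
  hex 4: (-3, -1, 4)
  hex 5: (-4, -1, 5)
Sorted: 6 hexes.

Answer: -4 -2 6
-4 -1 5
-3 -3 6
-3 -1 4
-2 -3 5
-2 -2 4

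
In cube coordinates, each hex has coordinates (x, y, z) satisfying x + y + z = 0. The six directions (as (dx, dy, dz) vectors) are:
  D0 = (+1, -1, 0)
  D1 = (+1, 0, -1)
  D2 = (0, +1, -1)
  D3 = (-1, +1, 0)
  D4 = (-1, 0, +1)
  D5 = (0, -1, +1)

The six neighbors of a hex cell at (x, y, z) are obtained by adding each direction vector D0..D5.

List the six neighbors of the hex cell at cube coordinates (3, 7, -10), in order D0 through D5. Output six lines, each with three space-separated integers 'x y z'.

Center: (3, 7, -10). Add each direction:
  D0: (3, 7, -10) + (1, -1, 0) = (4, 6, -10)
  D1: (3, 7, -10) + (1, 0, -1) = (4, 7, -11)
  D2: (3, 7, -10) + (0, 1, -1) = (3, 8, -11)
  D3: (3, 7, -10) + (-1, 1, 0) = (2, 8, -10)
  D4: (3, 7, -10) + (-1, 0, 1) = (2, 7, -9)
  D5: (3, 7, -10) + (0, -1, 1) = (3, 6, -9)

Answer: 4 6 -10
4 7 -11
3 8 -11
2 8 -10
2 7 -9
3 6 -9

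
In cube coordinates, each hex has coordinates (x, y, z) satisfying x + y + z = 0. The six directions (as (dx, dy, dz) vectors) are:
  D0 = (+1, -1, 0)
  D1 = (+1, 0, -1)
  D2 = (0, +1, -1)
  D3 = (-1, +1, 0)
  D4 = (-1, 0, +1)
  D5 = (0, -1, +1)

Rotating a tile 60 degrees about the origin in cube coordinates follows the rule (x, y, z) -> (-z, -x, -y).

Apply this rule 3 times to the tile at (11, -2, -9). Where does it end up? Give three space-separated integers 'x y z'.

Answer: -11 2 9

Derivation:
Start: (11, -2, -9)
Step 1: (11, -2, -9) -> (-(-9), -(11), -(-2)) = (9, -11, 2)
Step 2: (9, -11, 2) -> (-(2), -(9), -(-11)) = (-2, -9, 11)
Step 3: (-2, -9, 11) -> (-(11), -(-2), -(-9)) = (-11, 2, 9)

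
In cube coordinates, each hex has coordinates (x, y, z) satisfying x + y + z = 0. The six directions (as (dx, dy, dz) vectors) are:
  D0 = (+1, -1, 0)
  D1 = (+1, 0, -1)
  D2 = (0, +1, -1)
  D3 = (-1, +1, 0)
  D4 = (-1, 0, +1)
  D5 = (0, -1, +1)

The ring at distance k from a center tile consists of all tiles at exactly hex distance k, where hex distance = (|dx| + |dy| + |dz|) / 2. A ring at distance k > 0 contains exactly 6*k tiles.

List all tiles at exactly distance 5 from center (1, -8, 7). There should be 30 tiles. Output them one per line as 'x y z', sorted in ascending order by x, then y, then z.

Walk ring at distance 5 from (1, -8, 7):
Start at center + D4*5 = (-4, -8, 12)
  hex 0: (-4, -8, 12)
  hex 1: (-3, -9, 12)
  hex 2: (-2, -10, 12)
  hex 3: (-1, -11, 12)
  hex 4: (0, -12, 12)
  hex 5: (1, -13, 12)
  hex 6: (2, -13, 11)
  hex 7: (3, -13, 10)
  hex 8: (4, -13, 9)
  hex 9: (5, -13, 8)
  hex 10: (6, -13, 7)
  hex 11: (6, -12, 6)
  hex 12: (6, -11, 5)
  hex 13: (6, -10, 4)
  hex 14: (6, -9, 3)
  hex 15: (6, -8, 2)
  hex 16: (5, -7, 2)
  hex 17: (4, -6, 2)
  hex 18: (3, -5, 2)
  hex 19: (2, -4, 2)
  hex 20: (1, -3, 2)
  hex 21: (0, -3, 3)
  hex 22: (-1, -3, 4)
  hex 23: (-2, -3, 5)
  hex 24: (-3, -3, 6)
  hex 25: (-4, -3, 7)
  hex 26: (-4, -4, 8)
  hex 27: (-4, -5, 9)
  hex 28: (-4, -6, 10)
  hex 29: (-4, -7, 11)
Sorted: 30 hexes.

Answer: -4 -8 12
-4 -7 11
-4 -6 10
-4 -5 9
-4 -4 8
-4 -3 7
-3 -9 12
-3 -3 6
-2 -10 12
-2 -3 5
-1 -11 12
-1 -3 4
0 -12 12
0 -3 3
1 -13 12
1 -3 2
2 -13 11
2 -4 2
3 -13 10
3 -5 2
4 -13 9
4 -6 2
5 -13 8
5 -7 2
6 -13 7
6 -12 6
6 -11 5
6 -10 4
6 -9 3
6 -8 2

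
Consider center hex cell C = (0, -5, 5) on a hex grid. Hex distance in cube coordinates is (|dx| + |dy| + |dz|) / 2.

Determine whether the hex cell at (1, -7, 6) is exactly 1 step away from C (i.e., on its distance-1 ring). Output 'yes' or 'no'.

Answer: no

Derivation:
|px - cx| = |1 - 0| = 1
|py - cy| = |-7 - (-5)| = 2
|pz - cz| = |6 - 5| = 1
distance = (1+2+1)/2 = 4/2 = 2
radius = 1; distance != radius -> no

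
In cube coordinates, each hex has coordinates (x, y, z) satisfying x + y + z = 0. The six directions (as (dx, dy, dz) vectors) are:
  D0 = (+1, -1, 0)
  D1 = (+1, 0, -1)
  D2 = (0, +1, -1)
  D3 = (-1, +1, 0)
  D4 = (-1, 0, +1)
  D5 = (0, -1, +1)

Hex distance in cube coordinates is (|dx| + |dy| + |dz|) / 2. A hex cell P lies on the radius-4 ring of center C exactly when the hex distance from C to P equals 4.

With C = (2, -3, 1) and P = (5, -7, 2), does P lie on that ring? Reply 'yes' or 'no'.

|px - cx| = |5 - 2| = 3
|py - cy| = |-7 - (-3)| = 4
|pz - cz| = |2 - 1| = 1
distance = (3+4+1)/2 = 8/2 = 4
radius = 4; distance == radius -> yes

Answer: yes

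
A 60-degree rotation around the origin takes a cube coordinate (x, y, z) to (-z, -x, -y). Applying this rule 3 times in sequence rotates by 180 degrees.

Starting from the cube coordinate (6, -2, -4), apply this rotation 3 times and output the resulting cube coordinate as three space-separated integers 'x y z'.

Answer: -6 2 4

Derivation:
Start: (6, -2, -4)
Step 1: (6, -2, -4) -> (-(-4), -(6), -(-2)) = (4, -6, 2)
Step 2: (4, -6, 2) -> (-(2), -(4), -(-6)) = (-2, -4, 6)
Step 3: (-2, -4, 6) -> (-(6), -(-2), -(-4)) = (-6, 2, 4)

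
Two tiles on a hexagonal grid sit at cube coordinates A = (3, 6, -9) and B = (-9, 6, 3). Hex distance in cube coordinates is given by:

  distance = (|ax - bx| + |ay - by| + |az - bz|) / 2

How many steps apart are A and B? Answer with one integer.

|ax - bx| = |3 - (-9)| = 12
|ay - by| = |6 - 6| = 0
|az - bz| = |-9 - 3| = 12
distance = (12 + 0 + 12) / 2 = 24 / 2 = 12

Answer: 12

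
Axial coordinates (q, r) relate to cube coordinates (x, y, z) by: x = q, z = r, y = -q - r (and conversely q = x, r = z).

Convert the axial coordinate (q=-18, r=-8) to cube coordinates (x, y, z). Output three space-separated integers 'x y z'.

x = q = -18
z = r = -8
y = -x - z = -(-18) - (-8) = 26

Answer: -18 26 -8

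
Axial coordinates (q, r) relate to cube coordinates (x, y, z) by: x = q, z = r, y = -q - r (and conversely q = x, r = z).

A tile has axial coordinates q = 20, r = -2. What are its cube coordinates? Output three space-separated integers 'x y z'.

Answer: 20 -18 -2

Derivation:
x = q = 20
z = r = -2
y = -x - z = -(20) - (-2) = -18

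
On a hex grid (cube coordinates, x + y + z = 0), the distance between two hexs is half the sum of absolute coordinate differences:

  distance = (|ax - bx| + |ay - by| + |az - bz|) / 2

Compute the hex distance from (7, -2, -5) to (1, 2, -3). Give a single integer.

Answer: 6

Derivation:
|ax - bx| = |7 - 1| = 6
|ay - by| = |-2 - 2| = 4
|az - bz| = |-5 - (-3)| = 2
distance = (6 + 4 + 2) / 2 = 12 / 2 = 6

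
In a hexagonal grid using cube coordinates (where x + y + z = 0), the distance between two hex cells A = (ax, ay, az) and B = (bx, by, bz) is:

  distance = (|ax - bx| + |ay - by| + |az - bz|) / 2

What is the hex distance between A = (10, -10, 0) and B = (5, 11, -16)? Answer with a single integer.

|ax - bx| = |10 - 5| = 5
|ay - by| = |-10 - 11| = 21
|az - bz| = |0 - (-16)| = 16
distance = (5 + 21 + 16) / 2 = 42 / 2 = 21

Answer: 21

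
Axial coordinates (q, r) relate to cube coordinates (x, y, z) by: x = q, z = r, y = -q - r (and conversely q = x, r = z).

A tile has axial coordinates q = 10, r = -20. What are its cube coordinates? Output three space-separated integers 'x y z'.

x = q = 10
z = r = -20
y = -x - z = -(10) - (-20) = 10

Answer: 10 10 -20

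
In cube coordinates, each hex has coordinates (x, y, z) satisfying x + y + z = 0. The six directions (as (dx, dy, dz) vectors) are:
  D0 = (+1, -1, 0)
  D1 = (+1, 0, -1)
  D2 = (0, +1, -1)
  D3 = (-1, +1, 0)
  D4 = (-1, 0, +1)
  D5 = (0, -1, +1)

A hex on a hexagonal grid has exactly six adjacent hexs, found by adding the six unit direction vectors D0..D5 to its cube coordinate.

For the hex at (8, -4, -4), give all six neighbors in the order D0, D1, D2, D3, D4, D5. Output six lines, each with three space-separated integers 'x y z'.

Answer: 9 -5 -4
9 -4 -5
8 -3 -5
7 -3 -4
7 -4 -3
8 -5 -3

Derivation:
Center: (8, -4, -4). Add each direction:
  D0: (8, -4, -4) + (1, -1, 0) = (9, -5, -4)
  D1: (8, -4, -4) + (1, 0, -1) = (9, -4, -5)
  D2: (8, -4, -4) + (0, 1, -1) = (8, -3, -5)
  D3: (8, -4, -4) + (-1, 1, 0) = (7, -3, -4)
  D4: (8, -4, -4) + (-1, 0, 1) = (7, -4, -3)
  D5: (8, -4, -4) + (0, -1, 1) = (8, -5, -3)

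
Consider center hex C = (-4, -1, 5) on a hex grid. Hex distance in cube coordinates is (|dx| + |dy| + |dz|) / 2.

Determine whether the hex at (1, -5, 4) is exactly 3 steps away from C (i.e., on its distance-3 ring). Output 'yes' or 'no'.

Answer: no

Derivation:
|px - cx| = |1 - (-4)| = 5
|py - cy| = |-5 - (-1)| = 4
|pz - cz| = |4 - 5| = 1
distance = (5+4+1)/2 = 10/2 = 5
radius = 3; distance != radius -> no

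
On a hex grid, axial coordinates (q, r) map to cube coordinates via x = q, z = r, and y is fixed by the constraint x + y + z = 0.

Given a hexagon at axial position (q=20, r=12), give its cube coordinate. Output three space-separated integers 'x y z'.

Answer: 20 -32 12

Derivation:
x = q = 20
z = r = 12
y = -x - z = -(20) - (12) = -32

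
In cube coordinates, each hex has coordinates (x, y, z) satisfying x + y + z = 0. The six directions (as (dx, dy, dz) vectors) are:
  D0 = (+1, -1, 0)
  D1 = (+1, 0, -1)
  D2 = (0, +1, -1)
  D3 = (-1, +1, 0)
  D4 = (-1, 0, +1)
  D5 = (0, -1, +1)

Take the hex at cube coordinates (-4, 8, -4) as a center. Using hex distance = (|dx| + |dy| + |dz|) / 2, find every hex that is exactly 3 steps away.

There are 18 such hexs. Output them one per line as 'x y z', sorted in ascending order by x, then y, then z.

Answer: -7 8 -1
-7 9 -2
-7 10 -3
-7 11 -4
-6 7 -1
-6 11 -5
-5 6 -1
-5 11 -6
-4 5 -1
-4 11 -7
-3 5 -2
-3 10 -7
-2 5 -3
-2 9 -7
-1 5 -4
-1 6 -5
-1 7 -6
-1 8 -7

Derivation:
Walk ring at distance 3 from (-4, 8, -4):
Start at center + D4*3 = (-7, 8, -1)
  hex 0: (-7, 8, -1)
  hex 1: (-6, 7, -1)
  hex 2: (-5, 6, -1)
  hex 3: (-4, 5, -1)
  hex 4: (-3, 5, -2)
  hex 5: (-2, 5, -3)
  hex 6: (-1, 5, -4)
  hex 7: (-1, 6, -5)
  hex 8: (-1, 7, -6)
  hex 9: (-1, 8, -7)
  hex 10: (-2, 9, -7)
  hex 11: (-3, 10, -7)
  hex 12: (-4, 11, -7)
  hex 13: (-5, 11, -6)
  hex 14: (-6, 11, -5)
  hex 15: (-7, 11, -4)
  hex 16: (-7, 10, -3)
  hex 17: (-7, 9, -2)
Sorted: 18 hexes.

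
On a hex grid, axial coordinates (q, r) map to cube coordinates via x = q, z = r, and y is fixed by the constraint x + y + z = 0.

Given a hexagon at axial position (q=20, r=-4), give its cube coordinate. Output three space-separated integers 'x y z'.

x = q = 20
z = r = -4
y = -x - z = -(20) - (-4) = -16

Answer: 20 -16 -4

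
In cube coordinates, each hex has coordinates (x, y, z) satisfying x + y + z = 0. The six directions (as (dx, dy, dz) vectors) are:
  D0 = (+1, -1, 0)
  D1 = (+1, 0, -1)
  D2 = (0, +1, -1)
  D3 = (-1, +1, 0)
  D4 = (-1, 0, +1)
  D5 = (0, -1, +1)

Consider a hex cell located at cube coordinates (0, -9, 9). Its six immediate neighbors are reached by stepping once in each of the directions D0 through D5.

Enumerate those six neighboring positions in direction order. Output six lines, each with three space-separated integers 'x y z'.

Answer: 1 -10 9
1 -9 8
0 -8 8
-1 -8 9
-1 -9 10
0 -10 10

Derivation:
Center: (0, -9, 9). Add each direction:
  D0: (0, -9, 9) + (1, -1, 0) = (1, -10, 9)
  D1: (0, -9, 9) + (1, 0, -1) = (1, -9, 8)
  D2: (0, -9, 9) + (0, 1, -1) = (0, -8, 8)
  D3: (0, -9, 9) + (-1, 1, 0) = (-1, -8, 9)
  D4: (0, -9, 9) + (-1, 0, 1) = (-1, -9, 10)
  D5: (0, -9, 9) + (0, -1, 1) = (0, -10, 10)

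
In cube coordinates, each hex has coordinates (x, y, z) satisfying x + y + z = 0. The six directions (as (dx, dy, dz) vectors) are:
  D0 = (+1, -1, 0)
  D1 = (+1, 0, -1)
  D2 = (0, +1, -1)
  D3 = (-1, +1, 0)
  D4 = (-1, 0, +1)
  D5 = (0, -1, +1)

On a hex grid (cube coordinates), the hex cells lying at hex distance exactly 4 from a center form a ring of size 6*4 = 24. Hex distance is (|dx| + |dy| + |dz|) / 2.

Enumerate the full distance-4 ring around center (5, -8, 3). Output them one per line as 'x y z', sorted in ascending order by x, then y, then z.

Answer: 1 -8 7
1 -7 6
1 -6 5
1 -5 4
1 -4 3
2 -9 7
2 -4 2
3 -10 7
3 -4 1
4 -11 7
4 -4 0
5 -12 7
5 -4 -1
6 -12 6
6 -5 -1
7 -12 5
7 -6 -1
8 -12 4
8 -7 -1
9 -12 3
9 -11 2
9 -10 1
9 -9 0
9 -8 -1

Derivation:
Walk ring at distance 4 from (5, -8, 3):
Start at center + D4*4 = (1, -8, 7)
  hex 0: (1, -8, 7)
  hex 1: (2, -9, 7)
  hex 2: (3, -10, 7)
  hex 3: (4, -11, 7)
  hex 4: (5, -12, 7)
  hex 5: (6, -12, 6)
  hex 6: (7, -12, 5)
  hex 7: (8, -12, 4)
  hex 8: (9, -12, 3)
  hex 9: (9, -11, 2)
  hex 10: (9, -10, 1)
  hex 11: (9, -9, 0)
  hex 12: (9, -8, -1)
  hex 13: (8, -7, -1)
  hex 14: (7, -6, -1)
  hex 15: (6, -5, -1)
  hex 16: (5, -4, -1)
  hex 17: (4, -4, 0)
  hex 18: (3, -4, 1)
  hex 19: (2, -4, 2)
  hex 20: (1, -4, 3)
  hex 21: (1, -5, 4)
  hex 22: (1, -6, 5)
  hex 23: (1, -7, 6)
Sorted: 24 hexes.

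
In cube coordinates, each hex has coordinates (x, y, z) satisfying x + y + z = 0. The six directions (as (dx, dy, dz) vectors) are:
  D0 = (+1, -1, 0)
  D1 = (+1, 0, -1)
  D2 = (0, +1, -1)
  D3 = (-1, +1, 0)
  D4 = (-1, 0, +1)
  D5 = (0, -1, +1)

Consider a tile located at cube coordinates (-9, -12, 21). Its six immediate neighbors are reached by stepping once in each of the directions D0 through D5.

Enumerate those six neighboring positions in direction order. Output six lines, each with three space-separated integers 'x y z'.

Answer: -8 -13 21
-8 -12 20
-9 -11 20
-10 -11 21
-10 -12 22
-9 -13 22

Derivation:
Center: (-9, -12, 21). Add each direction:
  D0: (-9, -12, 21) + (1, -1, 0) = (-8, -13, 21)
  D1: (-9, -12, 21) + (1, 0, -1) = (-8, -12, 20)
  D2: (-9, -12, 21) + (0, 1, -1) = (-9, -11, 20)
  D3: (-9, -12, 21) + (-1, 1, 0) = (-10, -11, 21)
  D4: (-9, -12, 21) + (-1, 0, 1) = (-10, -12, 22)
  D5: (-9, -12, 21) + (0, -1, 1) = (-9, -13, 22)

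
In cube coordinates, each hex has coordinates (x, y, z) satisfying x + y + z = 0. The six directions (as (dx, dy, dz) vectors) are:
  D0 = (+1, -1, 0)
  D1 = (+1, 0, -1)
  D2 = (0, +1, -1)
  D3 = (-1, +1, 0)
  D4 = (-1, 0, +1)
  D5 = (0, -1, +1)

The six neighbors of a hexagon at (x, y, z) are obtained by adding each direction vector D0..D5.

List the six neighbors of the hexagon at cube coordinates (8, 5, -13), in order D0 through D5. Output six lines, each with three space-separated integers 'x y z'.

Answer: 9 4 -13
9 5 -14
8 6 -14
7 6 -13
7 5 -12
8 4 -12

Derivation:
Center: (8, 5, -13). Add each direction:
  D0: (8, 5, -13) + (1, -1, 0) = (9, 4, -13)
  D1: (8, 5, -13) + (1, 0, -1) = (9, 5, -14)
  D2: (8, 5, -13) + (0, 1, -1) = (8, 6, -14)
  D3: (8, 5, -13) + (-1, 1, 0) = (7, 6, -13)
  D4: (8, 5, -13) + (-1, 0, 1) = (7, 5, -12)
  D5: (8, 5, -13) + (0, -1, 1) = (8, 4, -12)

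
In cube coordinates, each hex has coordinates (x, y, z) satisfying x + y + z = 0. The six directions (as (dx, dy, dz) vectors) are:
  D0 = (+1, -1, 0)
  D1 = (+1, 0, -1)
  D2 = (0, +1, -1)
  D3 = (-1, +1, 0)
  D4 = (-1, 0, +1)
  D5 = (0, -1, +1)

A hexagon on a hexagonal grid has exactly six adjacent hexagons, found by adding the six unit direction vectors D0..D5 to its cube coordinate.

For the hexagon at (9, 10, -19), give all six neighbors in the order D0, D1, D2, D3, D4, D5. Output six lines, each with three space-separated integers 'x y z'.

Answer: 10 9 -19
10 10 -20
9 11 -20
8 11 -19
8 10 -18
9 9 -18

Derivation:
Center: (9, 10, -19). Add each direction:
  D0: (9, 10, -19) + (1, -1, 0) = (10, 9, -19)
  D1: (9, 10, -19) + (1, 0, -1) = (10, 10, -20)
  D2: (9, 10, -19) + (0, 1, -1) = (9, 11, -20)
  D3: (9, 10, -19) + (-1, 1, 0) = (8, 11, -19)
  D4: (9, 10, -19) + (-1, 0, 1) = (8, 10, -18)
  D5: (9, 10, -19) + (0, -1, 1) = (9, 9, -18)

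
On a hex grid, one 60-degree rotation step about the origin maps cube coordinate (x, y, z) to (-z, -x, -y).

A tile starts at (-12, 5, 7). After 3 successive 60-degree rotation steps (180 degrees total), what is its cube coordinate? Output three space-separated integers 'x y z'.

Start: (-12, 5, 7)
Step 1: (-12, 5, 7) -> (-(7), -(-12), -(5)) = (-7, 12, -5)
Step 2: (-7, 12, -5) -> (-(-5), -(-7), -(12)) = (5, 7, -12)
Step 3: (5, 7, -12) -> (-(-12), -(5), -(7)) = (12, -5, -7)

Answer: 12 -5 -7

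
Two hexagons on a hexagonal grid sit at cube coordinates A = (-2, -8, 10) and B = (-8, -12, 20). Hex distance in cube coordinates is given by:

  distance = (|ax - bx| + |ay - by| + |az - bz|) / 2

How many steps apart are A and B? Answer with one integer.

Answer: 10

Derivation:
|ax - bx| = |-2 - (-8)| = 6
|ay - by| = |-8 - (-12)| = 4
|az - bz| = |10 - 20| = 10
distance = (6 + 4 + 10) / 2 = 20 / 2 = 10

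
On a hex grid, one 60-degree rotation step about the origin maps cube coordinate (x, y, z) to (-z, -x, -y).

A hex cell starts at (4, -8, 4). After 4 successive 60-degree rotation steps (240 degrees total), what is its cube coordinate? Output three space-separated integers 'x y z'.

Start: (4, -8, 4)
Step 1: (4, -8, 4) -> (-(4), -(4), -(-8)) = (-4, -4, 8)
Step 2: (-4, -4, 8) -> (-(8), -(-4), -(-4)) = (-8, 4, 4)
Step 3: (-8, 4, 4) -> (-(4), -(-8), -(4)) = (-4, 8, -4)
Step 4: (-4, 8, -4) -> (-(-4), -(-4), -(8)) = (4, 4, -8)

Answer: 4 4 -8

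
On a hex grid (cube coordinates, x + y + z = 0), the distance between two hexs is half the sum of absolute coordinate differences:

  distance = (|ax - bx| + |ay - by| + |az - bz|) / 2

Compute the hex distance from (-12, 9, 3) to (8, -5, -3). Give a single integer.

|ax - bx| = |-12 - 8| = 20
|ay - by| = |9 - (-5)| = 14
|az - bz| = |3 - (-3)| = 6
distance = (20 + 14 + 6) / 2 = 40 / 2 = 20

Answer: 20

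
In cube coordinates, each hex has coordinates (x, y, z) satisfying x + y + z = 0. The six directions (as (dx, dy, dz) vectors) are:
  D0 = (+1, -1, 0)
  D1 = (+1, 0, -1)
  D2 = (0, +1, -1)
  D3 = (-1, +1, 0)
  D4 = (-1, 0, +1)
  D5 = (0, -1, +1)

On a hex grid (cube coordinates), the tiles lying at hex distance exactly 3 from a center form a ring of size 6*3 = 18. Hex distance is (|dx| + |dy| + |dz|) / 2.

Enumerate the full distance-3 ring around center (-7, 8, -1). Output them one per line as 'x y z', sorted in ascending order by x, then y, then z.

Answer: -10 8 2
-10 9 1
-10 10 0
-10 11 -1
-9 7 2
-9 11 -2
-8 6 2
-8 11 -3
-7 5 2
-7 11 -4
-6 5 1
-6 10 -4
-5 5 0
-5 9 -4
-4 5 -1
-4 6 -2
-4 7 -3
-4 8 -4

Derivation:
Walk ring at distance 3 from (-7, 8, -1):
Start at center + D4*3 = (-10, 8, 2)
  hex 0: (-10, 8, 2)
  hex 1: (-9, 7, 2)
  hex 2: (-8, 6, 2)
  hex 3: (-7, 5, 2)
  hex 4: (-6, 5, 1)
  hex 5: (-5, 5, 0)
  hex 6: (-4, 5, -1)
  hex 7: (-4, 6, -2)
  hex 8: (-4, 7, -3)
  hex 9: (-4, 8, -4)
  hex 10: (-5, 9, -4)
  hex 11: (-6, 10, -4)
  hex 12: (-7, 11, -4)
  hex 13: (-8, 11, -3)
  hex 14: (-9, 11, -2)
  hex 15: (-10, 11, -1)
  hex 16: (-10, 10, 0)
  hex 17: (-10, 9, 1)
Sorted: 18 hexes.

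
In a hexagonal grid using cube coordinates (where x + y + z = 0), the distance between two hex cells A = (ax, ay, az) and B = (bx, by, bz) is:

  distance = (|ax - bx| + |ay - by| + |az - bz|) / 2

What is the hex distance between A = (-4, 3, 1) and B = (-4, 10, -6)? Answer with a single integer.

Answer: 7

Derivation:
|ax - bx| = |-4 - (-4)| = 0
|ay - by| = |3 - 10| = 7
|az - bz| = |1 - (-6)| = 7
distance = (0 + 7 + 7) / 2 = 14 / 2 = 7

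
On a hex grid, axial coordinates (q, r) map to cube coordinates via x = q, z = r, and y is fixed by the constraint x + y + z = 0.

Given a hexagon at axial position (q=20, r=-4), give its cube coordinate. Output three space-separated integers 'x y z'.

Answer: 20 -16 -4

Derivation:
x = q = 20
z = r = -4
y = -x - z = -(20) - (-4) = -16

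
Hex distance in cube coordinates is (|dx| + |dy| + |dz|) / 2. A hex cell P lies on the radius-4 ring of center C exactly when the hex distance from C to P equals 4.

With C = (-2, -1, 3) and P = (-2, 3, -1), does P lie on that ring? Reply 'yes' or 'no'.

Answer: yes

Derivation:
|px - cx| = |-2 - (-2)| = 0
|py - cy| = |3 - (-1)| = 4
|pz - cz| = |-1 - 3| = 4
distance = (0+4+4)/2 = 8/2 = 4
radius = 4; distance == radius -> yes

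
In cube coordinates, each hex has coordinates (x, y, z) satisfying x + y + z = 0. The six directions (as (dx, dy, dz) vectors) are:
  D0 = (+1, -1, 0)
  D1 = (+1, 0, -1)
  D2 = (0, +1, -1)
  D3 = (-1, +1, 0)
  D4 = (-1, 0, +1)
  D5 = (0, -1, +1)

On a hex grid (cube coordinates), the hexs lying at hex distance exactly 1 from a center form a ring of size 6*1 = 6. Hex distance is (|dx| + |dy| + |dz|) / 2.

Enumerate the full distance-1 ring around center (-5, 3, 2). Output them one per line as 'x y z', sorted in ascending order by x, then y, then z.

Walk ring at distance 1 from (-5, 3, 2):
Start at center + D4*1 = (-6, 3, 3)
  hex 0: (-6, 3, 3)
  hex 1: (-5, 2, 3)
  hex 2: (-4, 2, 2)
  hex 3: (-4, 3, 1)
  hex 4: (-5, 4, 1)
  hex 5: (-6, 4, 2)
Sorted: 6 hexes.

Answer: -6 3 3
-6 4 2
-5 2 3
-5 4 1
-4 2 2
-4 3 1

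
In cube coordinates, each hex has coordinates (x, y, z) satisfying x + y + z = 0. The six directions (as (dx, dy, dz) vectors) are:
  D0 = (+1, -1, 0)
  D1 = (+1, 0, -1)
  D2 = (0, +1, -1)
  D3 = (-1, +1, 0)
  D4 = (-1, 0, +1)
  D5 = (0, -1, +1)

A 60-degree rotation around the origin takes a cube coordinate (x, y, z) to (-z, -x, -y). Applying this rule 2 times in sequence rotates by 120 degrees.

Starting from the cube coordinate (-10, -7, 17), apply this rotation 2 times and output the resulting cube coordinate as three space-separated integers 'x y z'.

Answer: -7 17 -10

Derivation:
Start: (-10, -7, 17)
Step 1: (-10, -7, 17) -> (-(17), -(-10), -(-7)) = (-17, 10, 7)
Step 2: (-17, 10, 7) -> (-(7), -(-17), -(10)) = (-7, 17, -10)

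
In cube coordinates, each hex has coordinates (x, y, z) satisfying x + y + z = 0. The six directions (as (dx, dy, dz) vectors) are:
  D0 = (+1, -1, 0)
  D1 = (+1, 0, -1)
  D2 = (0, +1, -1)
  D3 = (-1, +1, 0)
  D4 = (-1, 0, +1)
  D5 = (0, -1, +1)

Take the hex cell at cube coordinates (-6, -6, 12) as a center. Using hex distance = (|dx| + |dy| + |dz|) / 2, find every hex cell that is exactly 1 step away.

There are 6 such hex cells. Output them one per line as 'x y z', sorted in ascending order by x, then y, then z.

Walk ring at distance 1 from (-6, -6, 12):
Start at center + D4*1 = (-7, -6, 13)
  hex 0: (-7, -6, 13)
  hex 1: (-6, -7, 13)
  hex 2: (-5, -7, 12)
  hex 3: (-5, -6, 11)
  hex 4: (-6, -5, 11)
  hex 5: (-7, -5, 12)
Sorted: 6 hexes.

Answer: -7 -6 13
-7 -5 12
-6 -7 13
-6 -5 11
-5 -7 12
-5 -6 11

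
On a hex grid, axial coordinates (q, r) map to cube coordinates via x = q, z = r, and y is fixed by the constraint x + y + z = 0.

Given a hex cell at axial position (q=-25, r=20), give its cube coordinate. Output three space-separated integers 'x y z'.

x = q = -25
z = r = 20
y = -x - z = -(-25) - (20) = 5

Answer: -25 5 20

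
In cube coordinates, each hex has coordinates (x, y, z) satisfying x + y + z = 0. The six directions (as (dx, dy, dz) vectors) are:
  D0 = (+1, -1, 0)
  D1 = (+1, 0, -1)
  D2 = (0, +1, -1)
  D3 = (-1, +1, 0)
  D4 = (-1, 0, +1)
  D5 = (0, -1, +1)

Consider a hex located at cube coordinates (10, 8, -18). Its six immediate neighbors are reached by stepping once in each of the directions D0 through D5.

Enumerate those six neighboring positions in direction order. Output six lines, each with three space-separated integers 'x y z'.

Answer: 11 7 -18
11 8 -19
10 9 -19
9 9 -18
9 8 -17
10 7 -17

Derivation:
Center: (10, 8, -18). Add each direction:
  D0: (10, 8, -18) + (1, -1, 0) = (11, 7, -18)
  D1: (10, 8, -18) + (1, 0, -1) = (11, 8, -19)
  D2: (10, 8, -18) + (0, 1, -1) = (10, 9, -19)
  D3: (10, 8, -18) + (-1, 1, 0) = (9, 9, -18)
  D4: (10, 8, -18) + (-1, 0, 1) = (9, 8, -17)
  D5: (10, 8, -18) + (0, -1, 1) = (10, 7, -17)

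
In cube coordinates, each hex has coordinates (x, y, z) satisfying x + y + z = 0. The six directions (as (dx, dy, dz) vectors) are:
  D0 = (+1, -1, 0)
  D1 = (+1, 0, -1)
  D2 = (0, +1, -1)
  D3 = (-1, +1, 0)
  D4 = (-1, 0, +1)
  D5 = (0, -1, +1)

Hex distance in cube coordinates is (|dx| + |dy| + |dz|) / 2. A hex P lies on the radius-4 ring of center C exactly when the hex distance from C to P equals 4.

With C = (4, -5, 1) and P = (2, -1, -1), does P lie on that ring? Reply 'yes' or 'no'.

|px - cx| = |2 - 4| = 2
|py - cy| = |-1 - (-5)| = 4
|pz - cz| = |-1 - 1| = 2
distance = (2+4+2)/2 = 8/2 = 4
radius = 4; distance == radius -> yes

Answer: yes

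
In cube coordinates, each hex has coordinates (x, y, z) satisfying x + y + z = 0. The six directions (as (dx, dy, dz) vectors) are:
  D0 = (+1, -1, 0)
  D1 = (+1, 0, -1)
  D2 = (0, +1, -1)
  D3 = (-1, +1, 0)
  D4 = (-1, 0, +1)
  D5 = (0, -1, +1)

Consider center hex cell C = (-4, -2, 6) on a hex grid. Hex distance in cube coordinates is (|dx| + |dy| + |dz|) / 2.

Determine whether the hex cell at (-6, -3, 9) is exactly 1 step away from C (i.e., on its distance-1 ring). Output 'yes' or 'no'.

Answer: no

Derivation:
|px - cx| = |-6 - (-4)| = 2
|py - cy| = |-3 - (-2)| = 1
|pz - cz| = |9 - 6| = 3
distance = (2+1+3)/2 = 6/2 = 3
radius = 1; distance != radius -> no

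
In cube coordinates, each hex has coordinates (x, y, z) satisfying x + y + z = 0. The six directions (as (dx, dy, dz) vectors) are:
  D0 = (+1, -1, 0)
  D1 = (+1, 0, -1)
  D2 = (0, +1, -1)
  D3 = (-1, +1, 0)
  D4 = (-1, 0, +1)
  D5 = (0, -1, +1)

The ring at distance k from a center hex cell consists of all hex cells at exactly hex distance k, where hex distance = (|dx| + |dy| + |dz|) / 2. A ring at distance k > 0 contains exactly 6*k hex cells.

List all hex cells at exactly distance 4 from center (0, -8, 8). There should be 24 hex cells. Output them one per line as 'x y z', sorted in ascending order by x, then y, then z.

Walk ring at distance 4 from (0, -8, 8):
Start at center + D4*4 = (-4, -8, 12)
  hex 0: (-4, -8, 12)
  hex 1: (-3, -9, 12)
  hex 2: (-2, -10, 12)
  hex 3: (-1, -11, 12)
  hex 4: (0, -12, 12)
  hex 5: (1, -12, 11)
  hex 6: (2, -12, 10)
  hex 7: (3, -12, 9)
  hex 8: (4, -12, 8)
  hex 9: (4, -11, 7)
  hex 10: (4, -10, 6)
  hex 11: (4, -9, 5)
  hex 12: (4, -8, 4)
  hex 13: (3, -7, 4)
  hex 14: (2, -6, 4)
  hex 15: (1, -5, 4)
  hex 16: (0, -4, 4)
  hex 17: (-1, -4, 5)
  hex 18: (-2, -4, 6)
  hex 19: (-3, -4, 7)
  hex 20: (-4, -4, 8)
  hex 21: (-4, -5, 9)
  hex 22: (-4, -6, 10)
  hex 23: (-4, -7, 11)
Sorted: 24 hexes.

Answer: -4 -8 12
-4 -7 11
-4 -6 10
-4 -5 9
-4 -4 8
-3 -9 12
-3 -4 7
-2 -10 12
-2 -4 6
-1 -11 12
-1 -4 5
0 -12 12
0 -4 4
1 -12 11
1 -5 4
2 -12 10
2 -6 4
3 -12 9
3 -7 4
4 -12 8
4 -11 7
4 -10 6
4 -9 5
4 -8 4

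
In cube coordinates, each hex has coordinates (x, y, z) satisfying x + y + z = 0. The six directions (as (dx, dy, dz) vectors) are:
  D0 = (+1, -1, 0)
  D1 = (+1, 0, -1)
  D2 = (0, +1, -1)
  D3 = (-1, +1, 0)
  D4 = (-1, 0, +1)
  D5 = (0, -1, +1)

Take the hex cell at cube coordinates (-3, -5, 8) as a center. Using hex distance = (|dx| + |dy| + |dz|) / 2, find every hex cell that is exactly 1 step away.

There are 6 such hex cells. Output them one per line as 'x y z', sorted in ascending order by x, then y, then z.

Walk ring at distance 1 from (-3, -5, 8):
Start at center + D4*1 = (-4, -5, 9)
  hex 0: (-4, -5, 9)
  hex 1: (-3, -6, 9)
  hex 2: (-2, -6, 8)
  hex 3: (-2, -5, 7)
  hex 4: (-3, -4, 7)
  hex 5: (-4, -4, 8)
Sorted: 6 hexes.

Answer: -4 -5 9
-4 -4 8
-3 -6 9
-3 -4 7
-2 -6 8
-2 -5 7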